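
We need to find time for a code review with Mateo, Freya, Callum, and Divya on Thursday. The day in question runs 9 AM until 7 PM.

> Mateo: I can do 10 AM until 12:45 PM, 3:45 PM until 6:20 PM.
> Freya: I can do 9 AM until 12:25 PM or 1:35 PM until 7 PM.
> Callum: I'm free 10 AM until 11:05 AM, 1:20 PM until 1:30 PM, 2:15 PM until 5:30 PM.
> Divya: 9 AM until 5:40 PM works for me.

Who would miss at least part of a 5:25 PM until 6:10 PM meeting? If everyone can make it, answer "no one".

Callum, Divya

Mateo: free for 17:25-18:10. Freya: free for 17:25-18:10. Callum: not fully free for 17:25-18:10. Divya: not fully free for 17:25-18:10.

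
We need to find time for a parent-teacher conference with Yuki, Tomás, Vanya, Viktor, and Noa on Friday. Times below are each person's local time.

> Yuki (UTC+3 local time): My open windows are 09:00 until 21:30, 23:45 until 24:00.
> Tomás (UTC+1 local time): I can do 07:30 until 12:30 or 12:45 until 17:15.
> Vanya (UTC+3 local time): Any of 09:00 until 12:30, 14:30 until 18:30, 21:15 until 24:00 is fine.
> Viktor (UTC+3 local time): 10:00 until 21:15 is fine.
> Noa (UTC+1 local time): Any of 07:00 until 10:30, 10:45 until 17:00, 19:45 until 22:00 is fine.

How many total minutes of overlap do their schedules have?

375

Yuki in UTC: 06:00-18:30, 20:45-21:00 (subtract 3h to convert from UTC+3).
Tomás in UTC: 06:30-11:30, 11:45-16:15 (subtract 1h to convert from UTC+1).
Vanya in UTC: 06:00-09:30, 11:30-15:30, 18:15-21:00 (subtract 3h to convert from UTC+3).
Viktor in UTC: 07:00-18:15 (subtract 3h to convert from UTC+3).
Noa in UTC: 06:00-09:30, 09:45-16:00, 18:45-21:00 (subtract 1h to convert from UTC+1).
Yuki ∩ Tomás: 06:30-11:30, 11:45-16:15.
Yuki ∩ Tomás ∩ Vanya: 06:30-09:30, 11:45-15:30.
Yuki ∩ Tomás ∩ Vanya ∩ Viktor: 07:00-09:30, 11:45-15:30.
Yuki ∩ Tomás ∩ Vanya ∩ Viktor ∩ Noa: 07:00-09:30, 11:45-15:30.
Summing the common windows: 150 + 225 = 375 minutes.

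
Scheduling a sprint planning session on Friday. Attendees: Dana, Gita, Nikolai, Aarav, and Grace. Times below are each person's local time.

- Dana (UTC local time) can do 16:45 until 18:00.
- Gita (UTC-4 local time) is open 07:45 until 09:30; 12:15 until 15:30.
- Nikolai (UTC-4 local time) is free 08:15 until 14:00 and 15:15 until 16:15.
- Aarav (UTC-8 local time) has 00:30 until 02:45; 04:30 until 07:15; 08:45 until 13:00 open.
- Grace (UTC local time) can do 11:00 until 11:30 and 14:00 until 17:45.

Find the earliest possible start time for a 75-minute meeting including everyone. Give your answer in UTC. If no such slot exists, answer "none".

Dana in UTC: 16:45-18:00.
Gita in UTC: 11:45-13:30, 16:15-19:30 (add 4h to convert from UTC-4).
Nikolai in UTC: 12:15-18:00, 19:15-20:15 (add 4h to convert from UTC-4).
Aarav in UTC: 08:30-10:45, 12:30-15:15, 16:45-21:00 (add 8h to convert from UTC-8).
Grace in UTC: 11:00-11:30, 14:00-17:45.
Dana ∩ Gita: 16:45-18:00.
Dana ∩ Gita ∩ Nikolai: 16:45-18:00.
Dana ∩ Gita ∩ Nikolai ∩ Aarav: 16:45-18:00.
Dana ∩ Gita ∩ Nikolai ∩ Aarav ∩ Grace: 16:45-17:45.
No common window is at least 75 minutes long.

none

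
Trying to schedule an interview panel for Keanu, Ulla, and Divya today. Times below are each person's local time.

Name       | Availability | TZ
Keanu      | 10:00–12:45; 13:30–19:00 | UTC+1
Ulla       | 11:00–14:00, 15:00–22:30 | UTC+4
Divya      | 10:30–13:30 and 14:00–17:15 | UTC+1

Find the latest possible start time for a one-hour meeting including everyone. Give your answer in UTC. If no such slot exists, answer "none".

Keanu in UTC: 09:00-11:45, 12:30-18:00 (subtract 1h to convert from UTC+1).
Ulla in UTC: 07:00-10:00, 11:00-18:30 (subtract 4h to convert from UTC+4).
Divya in UTC: 09:30-12:30, 13:00-16:15 (subtract 1h to convert from UTC+1).
Keanu ∩ Ulla: 09:00-10:00, 11:00-11:45, 12:30-18:00.
Keanu ∩ Ulla ∩ Divya: 09:30-10:00, 11:00-11:45, 13:00-16:15.
The last common window of at least 60 minutes is 13:00-16:15; a 60-minute meeting can start as late as 15:15 and still end by 16:15.

15:15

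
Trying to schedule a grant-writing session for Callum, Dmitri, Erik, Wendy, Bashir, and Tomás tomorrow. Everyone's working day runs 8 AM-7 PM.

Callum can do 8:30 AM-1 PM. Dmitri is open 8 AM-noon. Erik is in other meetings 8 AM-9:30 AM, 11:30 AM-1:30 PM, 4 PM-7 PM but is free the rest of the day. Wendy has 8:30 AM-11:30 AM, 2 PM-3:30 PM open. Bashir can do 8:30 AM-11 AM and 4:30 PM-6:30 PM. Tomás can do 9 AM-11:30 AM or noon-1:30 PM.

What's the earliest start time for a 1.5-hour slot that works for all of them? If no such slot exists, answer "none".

Callum free: 08:30-13:00.
Dmitri free: 08:00-12:00.
Erik free: 09:30-11:30, 13:30-16:00 (invert busy blocks within the working day).
Wendy free: 08:30-11:30, 14:00-15:30.
Bashir free: 08:30-11:00, 16:30-18:30.
Tomás free: 09:00-11:30, 12:00-13:30.
Callum ∩ Dmitri: 08:30-12:00.
Callum ∩ Dmitri ∩ Erik: 09:30-11:30.
Callum ∩ Dmitri ∩ Erik ∩ Wendy: 09:30-11:30.
Callum ∩ Dmitri ∩ Erik ∩ Wendy ∩ Bashir: 09:30-11:00.
Callum ∩ Dmitri ∩ Erik ∩ Wendy ∩ Bashir ∩ Tomás: 09:30-11:00.
Those are the intersection windows.
The first common window of at least 90 minutes is 09:30-11:00, so the earliest start is 09:30.

09:30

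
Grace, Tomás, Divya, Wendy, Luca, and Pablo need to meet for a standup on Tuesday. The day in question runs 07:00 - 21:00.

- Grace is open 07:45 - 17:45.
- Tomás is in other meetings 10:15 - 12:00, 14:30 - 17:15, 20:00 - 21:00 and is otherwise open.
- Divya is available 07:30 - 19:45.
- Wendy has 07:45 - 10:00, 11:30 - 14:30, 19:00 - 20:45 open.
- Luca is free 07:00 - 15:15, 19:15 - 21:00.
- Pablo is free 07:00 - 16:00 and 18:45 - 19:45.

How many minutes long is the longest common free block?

150

Grace free: 07:45-17:45.
Tomás free: 07:00-10:15, 12:00-14:30, 17:15-20:00 (invert busy blocks within the working day).
Divya free: 07:30-19:45.
Wendy free: 07:45-10:00, 11:30-14:30, 19:00-20:45.
Luca free: 07:00-15:15, 19:15-21:00.
Pablo free: 07:00-16:00, 18:45-19:45.
Grace ∩ Tomás: 07:45-10:15, 12:00-14:30, 17:15-17:45.
Grace ∩ Tomás ∩ Divya: 07:45-10:15, 12:00-14:30, 17:15-17:45.
Grace ∩ Tomás ∩ Divya ∩ Wendy: 07:45-10:00, 12:00-14:30.
Grace ∩ Tomás ∩ Divya ∩ Wendy ∩ Luca: 07:45-10:00, 12:00-14:30.
Grace ∩ Tomás ∩ Divya ∩ Wendy ∩ Luca ∩ Pablo: 07:45-10:00, 12:00-14:30.
The longest is 12:00-14:30 at 150 minutes.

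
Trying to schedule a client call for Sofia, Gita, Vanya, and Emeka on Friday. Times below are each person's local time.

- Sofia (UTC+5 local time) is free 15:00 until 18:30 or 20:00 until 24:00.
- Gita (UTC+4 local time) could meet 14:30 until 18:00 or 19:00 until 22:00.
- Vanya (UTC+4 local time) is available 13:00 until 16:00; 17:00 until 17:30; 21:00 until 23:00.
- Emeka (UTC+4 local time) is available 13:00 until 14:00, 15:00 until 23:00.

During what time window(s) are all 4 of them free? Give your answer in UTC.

11:00-12:00, 13:00-13:30, 17:00-18:00

Sofia in UTC: 10:00-13:30, 15:00-19:00 (subtract 5h to convert from UTC+5).
Gita in UTC: 10:30-14:00, 15:00-18:00 (subtract 4h to convert from UTC+4).
Vanya in UTC: 09:00-12:00, 13:00-13:30, 17:00-19:00 (subtract 4h to convert from UTC+4).
Emeka in UTC: 09:00-10:00, 11:00-19:00 (subtract 4h to convert from UTC+4).
Sofia ∩ Gita: 10:30-13:30, 15:00-18:00.
Sofia ∩ Gita ∩ Vanya: 10:30-12:00, 13:00-13:30, 17:00-18:00.
Sofia ∩ Gita ∩ Vanya ∩ Emeka: 11:00-12:00, 13:00-13:30, 17:00-18:00.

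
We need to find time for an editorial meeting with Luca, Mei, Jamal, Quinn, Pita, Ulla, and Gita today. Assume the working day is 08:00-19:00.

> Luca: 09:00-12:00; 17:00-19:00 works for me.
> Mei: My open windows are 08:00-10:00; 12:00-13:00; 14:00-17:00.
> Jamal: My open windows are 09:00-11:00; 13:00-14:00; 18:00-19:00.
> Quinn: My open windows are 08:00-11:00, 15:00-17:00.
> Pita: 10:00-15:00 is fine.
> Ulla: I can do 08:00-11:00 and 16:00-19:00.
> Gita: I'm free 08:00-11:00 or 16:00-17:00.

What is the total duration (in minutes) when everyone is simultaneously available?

0

Luca ∩ Mei: 09:00-10:00.
Luca ∩ Mei ∩ Jamal: 09:00-10:00.
Luca ∩ Mei ∩ Jamal ∩ Quinn: 09:00-10:00.
Luca ∩ Mei ∩ Jamal ∩ Quinn ∩ Pita: ∅.
Luca ∩ Mei ∩ Jamal ∩ Quinn ∩ Pita ∩ Ulla: ∅.
Luca ∩ Mei ∩ Jamal ∩ Quinn ∩ Pita ∩ Ulla ∩ Gita: ∅.
There is no time when everyone is free.
There is no common window, so the total is 0 minutes.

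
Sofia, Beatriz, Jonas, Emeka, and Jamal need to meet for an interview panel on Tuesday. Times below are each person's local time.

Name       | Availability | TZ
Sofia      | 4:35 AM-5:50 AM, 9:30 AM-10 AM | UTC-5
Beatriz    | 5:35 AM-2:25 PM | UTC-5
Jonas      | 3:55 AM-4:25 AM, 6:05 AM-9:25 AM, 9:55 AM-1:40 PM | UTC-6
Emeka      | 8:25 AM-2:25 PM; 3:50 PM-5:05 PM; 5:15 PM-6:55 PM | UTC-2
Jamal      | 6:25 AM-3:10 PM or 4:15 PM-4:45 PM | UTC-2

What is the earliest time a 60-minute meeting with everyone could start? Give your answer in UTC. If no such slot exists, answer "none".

none

Sofia in UTC: 09:35-10:50, 14:30-15:00 (add 5h to convert from UTC-5).
Beatriz in UTC: 10:35-19:25 (add 5h to convert from UTC-5).
Jonas in UTC: 09:55-10:25, 12:05-15:25, 15:55-19:40 (add 6h to convert from UTC-6).
Emeka in UTC: 10:25-16:25, 17:50-19:05, 19:15-20:55 (add 2h to convert from UTC-2).
Jamal in UTC: 08:25-17:10, 18:15-18:45 (add 2h to convert from UTC-2).
Sofia ∩ Beatriz: 10:35-10:50, 14:30-15:00.
Sofia ∩ Beatriz ∩ Jonas: 14:30-15:00.
Sofia ∩ Beatriz ∩ Jonas ∩ Emeka: 14:30-15:00.
Sofia ∩ Beatriz ∩ Jonas ∩ Emeka ∩ Jamal: 14:30-15:00.
No common window is at least 60 minutes long.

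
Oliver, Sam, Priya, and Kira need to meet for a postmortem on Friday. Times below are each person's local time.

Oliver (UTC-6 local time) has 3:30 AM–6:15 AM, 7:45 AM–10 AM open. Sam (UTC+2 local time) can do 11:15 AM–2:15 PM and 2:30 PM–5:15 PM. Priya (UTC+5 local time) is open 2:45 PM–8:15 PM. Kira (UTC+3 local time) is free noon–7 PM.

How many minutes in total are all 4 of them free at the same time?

240

Oliver in UTC: 09:30-12:15, 13:45-16:00 (add 6h to convert from UTC-6).
Sam in UTC: 09:15-12:15, 12:30-15:15 (subtract 2h to convert from UTC+2).
Priya in UTC: 09:45-15:15 (subtract 5h to convert from UTC+5).
Kira in UTC: 09:00-16:00 (subtract 3h to convert from UTC+3).
Oliver ∩ Sam: 09:30-12:15, 13:45-15:15.
Oliver ∩ Sam ∩ Priya: 09:45-12:15, 13:45-15:15.
Oliver ∩ Sam ∩ Priya ∩ Kira: 09:45-12:15, 13:45-15:15.
So the common availability across everyone is 09:45-12:15, 13:45-15:15.
Summing the common windows: 150 + 90 = 240 minutes.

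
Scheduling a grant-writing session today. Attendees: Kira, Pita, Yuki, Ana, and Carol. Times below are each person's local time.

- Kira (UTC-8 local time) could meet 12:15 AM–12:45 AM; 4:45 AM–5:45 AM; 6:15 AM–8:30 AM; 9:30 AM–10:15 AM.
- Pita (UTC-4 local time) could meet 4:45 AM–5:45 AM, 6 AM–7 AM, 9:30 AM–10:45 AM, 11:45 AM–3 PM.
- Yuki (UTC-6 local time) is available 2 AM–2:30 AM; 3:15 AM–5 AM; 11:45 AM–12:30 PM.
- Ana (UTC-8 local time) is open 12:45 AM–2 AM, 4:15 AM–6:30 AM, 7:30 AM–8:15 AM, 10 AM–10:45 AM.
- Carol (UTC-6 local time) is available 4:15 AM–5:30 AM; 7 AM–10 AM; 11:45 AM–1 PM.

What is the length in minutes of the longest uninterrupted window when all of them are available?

Kira in UTC: 08:15-08:45, 12:45-13:45, 14:15-16:30, 17:30-18:15 (add 8h to convert from UTC-8).
Pita in UTC: 08:45-09:45, 10:00-11:00, 13:30-14:45, 15:45-19:00 (add 4h to convert from UTC-4).
Yuki in UTC: 08:00-08:30, 09:15-11:00, 17:45-18:30 (add 6h to convert from UTC-6).
Ana in UTC: 08:45-10:00, 12:15-14:30, 15:30-16:15, 18:00-18:45 (add 8h to convert from UTC-8).
Carol in UTC: 10:15-11:30, 13:00-16:00, 17:45-19:00 (add 6h to convert from UTC-6).
Kira ∩ Pita: 13:30-13:45, 14:15-14:45, 15:45-16:30, 17:30-18:15.
Kira ∩ Pita ∩ Yuki: 17:45-18:15.
Kira ∩ Pita ∩ Yuki ∩ Ana: 18:00-18:15.
Kira ∩ Pita ∩ Yuki ∩ Ana ∩ Carol: 18:00-18:15.
The longest is 18:00-18:15 at 15 minutes.

15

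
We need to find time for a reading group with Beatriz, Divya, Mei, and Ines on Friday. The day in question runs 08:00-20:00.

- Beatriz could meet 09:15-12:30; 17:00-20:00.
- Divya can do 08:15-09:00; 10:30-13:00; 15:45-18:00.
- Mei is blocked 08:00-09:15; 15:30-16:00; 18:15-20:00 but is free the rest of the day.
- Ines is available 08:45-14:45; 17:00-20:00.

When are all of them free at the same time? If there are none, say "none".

10:30-12:30, 17:00-18:00

Beatriz free: 09:15-12:30, 17:00-20:00.
Divya free: 08:15-09:00, 10:30-13:00, 15:45-18:00.
Mei free: 09:15-15:30, 16:00-18:15 (invert busy blocks within the working day).
Ines free: 08:45-14:45, 17:00-20:00.
Beatriz ∩ Divya: 10:30-12:30, 17:00-18:00.
Beatriz ∩ Divya ∩ Mei: 10:30-12:30, 17:00-18:00.
Beatriz ∩ Divya ∩ Mei ∩ Ines: 10:30-12:30, 17:00-18:00.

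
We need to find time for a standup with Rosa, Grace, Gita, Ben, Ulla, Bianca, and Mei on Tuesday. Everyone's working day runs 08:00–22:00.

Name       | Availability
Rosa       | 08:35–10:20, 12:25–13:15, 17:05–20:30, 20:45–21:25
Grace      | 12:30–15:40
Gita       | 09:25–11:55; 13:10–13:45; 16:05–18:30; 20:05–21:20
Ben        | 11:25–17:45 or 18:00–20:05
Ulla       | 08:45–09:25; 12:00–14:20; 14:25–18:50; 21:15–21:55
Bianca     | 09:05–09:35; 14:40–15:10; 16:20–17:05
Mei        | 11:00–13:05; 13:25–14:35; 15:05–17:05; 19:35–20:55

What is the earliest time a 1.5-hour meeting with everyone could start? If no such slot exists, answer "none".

Rosa ∩ Grace: 12:30-13:15.
Rosa ∩ Grace ∩ Gita: 13:10-13:15.
Rosa ∩ Grace ∩ Gita ∩ Ben: 13:10-13:15.
Rosa ∩ Grace ∩ Gita ∩ Ben ∩ Ulla: 13:10-13:15.
Rosa ∩ Grace ∩ Gita ∩ Ben ∩ Ulla ∩ Bianca: ∅.
Rosa ∩ Grace ∩ Gita ∩ Ben ∩ Ulla ∩ Bianca ∩ Mei: ∅.
There is no time when everyone is free.
No common window is at least 90 minutes long.

none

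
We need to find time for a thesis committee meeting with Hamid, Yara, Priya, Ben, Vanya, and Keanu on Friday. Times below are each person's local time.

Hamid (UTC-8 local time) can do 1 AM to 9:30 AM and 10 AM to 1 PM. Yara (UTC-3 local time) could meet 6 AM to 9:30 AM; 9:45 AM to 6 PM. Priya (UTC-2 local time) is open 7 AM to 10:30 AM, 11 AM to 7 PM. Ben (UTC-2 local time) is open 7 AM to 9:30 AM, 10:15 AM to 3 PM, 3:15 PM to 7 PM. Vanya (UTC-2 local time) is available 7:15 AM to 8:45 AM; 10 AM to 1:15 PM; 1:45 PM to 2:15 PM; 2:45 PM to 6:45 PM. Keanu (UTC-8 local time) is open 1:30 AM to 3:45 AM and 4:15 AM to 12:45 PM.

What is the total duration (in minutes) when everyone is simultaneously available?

450

Hamid in UTC: 09:00-17:30, 18:00-21:00 (add 8h to convert from UTC-8).
Yara in UTC: 09:00-12:30, 12:45-21:00 (add 3h to convert from UTC-3).
Priya in UTC: 09:00-12:30, 13:00-21:00 (add 2h to convert from UTC-2).
Ben in UTC: 09:00-11:30, 12:15-17:00, 17:15-21:00 (add 2h to convert from UTC-2).
Vanya in UTC: 09:15-10:45, 12:00-15:15, 15:45-16:15, 16:45-20:45 (add 2h to convert from UTC-2).
Keanu in UTC: 09:30-11:45, 12:15-20:45 (add 8h to convert from UTC-8).
Hamid ∩ Yara: 09:00-12:30, 12:45-17:30, 18:00-21:00.
Hamid ∩ Yara ∩ Priya: 09:00-12:30, 13:00-17:30, 18:00-21:00.
Hamid ∩ Yara ∩ Priya ∩ Ben: 09:00-11:30, 12:15-12:30, 13:00-17:00, 17:15-17:30, 18:00-21:00.
Hamid ∩ Yara ∩ Priya ∩ Ben ∩ Vanya: 09:15-10:45, 12:15-12:30, 13:00-15:15, 15:45-16:15, 16:45-17:00, 17:15-17:30, 18:00-20:45.
Hamid ∩ Yara ∩ Priya ∩ Ben ∩ Vanya ∩ Keanu: 09:30-10:45, 12:15-12:30, 13:00-15:15, 15:45-16:15, 16:45-17:00, 17:15-17:30, 18:00-20:45.
Summing the common windows: 75 + 15 + 135 + 30 + 15 + 15 + 165 = 450 minutes.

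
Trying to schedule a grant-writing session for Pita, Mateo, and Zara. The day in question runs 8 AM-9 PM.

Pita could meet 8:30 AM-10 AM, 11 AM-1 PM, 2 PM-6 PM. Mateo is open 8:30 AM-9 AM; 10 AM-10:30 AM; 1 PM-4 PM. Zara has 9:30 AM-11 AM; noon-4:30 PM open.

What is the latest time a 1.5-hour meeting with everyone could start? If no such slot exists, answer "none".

14:30

Pita ∩ Mateo: 08:30-09:00, 14:00-16:00.
Pita ∩ Mateo ∩ Zara: 14:00-16:00.
The last common window of at least 90 minutes is 14:00-16:00; a 90-minute meeting can start as late as 14:30 and still end by 16:00.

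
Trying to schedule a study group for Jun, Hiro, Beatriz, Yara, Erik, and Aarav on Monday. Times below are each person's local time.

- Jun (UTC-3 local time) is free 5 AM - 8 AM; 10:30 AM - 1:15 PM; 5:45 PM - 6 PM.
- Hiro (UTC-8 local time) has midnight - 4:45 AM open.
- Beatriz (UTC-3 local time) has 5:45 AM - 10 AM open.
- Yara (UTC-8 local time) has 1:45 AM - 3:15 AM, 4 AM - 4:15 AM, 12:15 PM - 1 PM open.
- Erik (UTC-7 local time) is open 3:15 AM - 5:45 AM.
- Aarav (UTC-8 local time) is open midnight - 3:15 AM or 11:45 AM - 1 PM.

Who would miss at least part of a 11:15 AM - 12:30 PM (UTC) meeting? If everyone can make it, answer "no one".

Jun in UTC: 08:00-11:00, 13:30-16:15, 20:45-21:00 (add 3h to convert from UTC-3).
Hiro in UTC: 08:00-12:45 (add 8h to convert from UTC-8).
Beatriz in UTC: 08:45-13:00 (add 3h to convert from UTC-3).
Yara in UTC: 09:45-11:15, 12:00-12:15, 20:15-21:00 (add 8h to convert from UTC-8).
Erik in UTC: 10:15-12:45 (add 7h to convert from UTC-7).
Aarav in UTC: 08:00-11:15, 19:45-21:00 (add 8h to convert from UTC-8).
Jun: not fully free for 11:15-12:30. Hiro: free for 11:15-12:30. Beatriz: free for 11:15-12:30. Yara: not fully free for 11:15-12:30. Erik: free for 11:15-12:30. Aarav: not fully free for 11:15-12:30.

Aarav, Jun, Yara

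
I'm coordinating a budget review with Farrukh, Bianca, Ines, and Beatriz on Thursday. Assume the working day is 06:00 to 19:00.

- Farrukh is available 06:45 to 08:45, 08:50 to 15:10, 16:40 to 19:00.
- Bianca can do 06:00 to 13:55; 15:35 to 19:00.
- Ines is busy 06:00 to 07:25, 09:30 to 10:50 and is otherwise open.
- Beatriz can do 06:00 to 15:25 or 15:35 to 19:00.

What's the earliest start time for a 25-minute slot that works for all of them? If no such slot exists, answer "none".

Farrukh free: 06:45-08:45, 08:50-15:10, 16:40-19:00.
Bianca free: 06:00-13:55, 15:35-19:00.
Ines free: 07:25-09:30, 10:50-19:00 (invert busy blocks within the working day).
Beatriz free: 06:00-15:25, 15:35-19:00.
Farrukh ∩ Bianca: 06:45-08:45, 08:50-13:55, 16:40-19:00.
Farrukh ∩ Bianca ∩ Ines: 07:25-08:45, 08:50-09:30, 10:50-13:55, 16:40-19:00.
Farrukh ∩ Bianca ∩ Ines ∩ Beatriz: 07:25-08:45, 08:50-09:30, 10:50-13:55, 16:40-19:00.
The first common window of at least 25 minutes is 07:25-08:45, so the earliest start is 07:25.

07:25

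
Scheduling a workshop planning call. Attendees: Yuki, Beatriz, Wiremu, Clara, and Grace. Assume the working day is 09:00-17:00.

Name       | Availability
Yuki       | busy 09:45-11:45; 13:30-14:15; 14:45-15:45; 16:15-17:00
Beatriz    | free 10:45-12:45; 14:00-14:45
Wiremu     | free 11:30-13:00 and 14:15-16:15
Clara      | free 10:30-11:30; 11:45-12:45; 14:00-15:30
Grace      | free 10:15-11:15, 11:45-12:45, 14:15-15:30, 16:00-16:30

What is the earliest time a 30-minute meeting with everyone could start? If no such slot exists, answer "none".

Yuki free: 09:00-09:45, 11:45-13:30, 14:15-14:45, 15:45-16:15 (invert busy blocks within the working day).
Beatriz free: 10:45-12:45, 14:00-14:45.
Wiremu free: 11:30-13:00, 14:15-16:15.
Clara free: 10:30-11:30, 11:45-12:45, 14:00-15:30.
Grace free: 10:15-11:15, 11:45-12:45, 14:15-15:30, 16:00-16:30.
Yuki ∩ Beatriz: 11:45-12:45, 14:15-14:45.
Yuki ∩ Beatriz ∩ Wiremu: 11:45-12:45, 14:15-14:45.
Yuki ∩ Beatriz ∩ Wiremu ∩ Clara: 11:45-12:45, 14:15-14:45.
Yuki ∩ Beatriz ∩ Wiremu ∩ Clara ∩ Grace: 11:45-12:45, 14:15-14:45.
The first common window of at least 30 minutes is 11:45-12:45, so the earliest start is 11:45.

11:45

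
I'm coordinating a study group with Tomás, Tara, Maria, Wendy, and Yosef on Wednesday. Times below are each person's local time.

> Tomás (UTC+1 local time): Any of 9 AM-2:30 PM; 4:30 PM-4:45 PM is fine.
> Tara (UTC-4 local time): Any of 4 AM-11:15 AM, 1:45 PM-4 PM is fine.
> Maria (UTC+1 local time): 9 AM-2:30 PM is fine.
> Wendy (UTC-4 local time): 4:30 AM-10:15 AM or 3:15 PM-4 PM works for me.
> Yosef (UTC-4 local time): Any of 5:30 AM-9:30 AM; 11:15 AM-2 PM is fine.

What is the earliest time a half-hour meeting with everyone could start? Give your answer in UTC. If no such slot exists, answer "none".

Tomás in UTC: 08:00-13:30, 15:30-15:45 (subtract 1h to convert from UTC+1).
Tara in UTC: 08:00-15:15, 17:45-20:00 (add 4h to convert from UTC-4).
Maria in UTC: 08:00-13:30 (subtract 1h to convert from UTC+1).
Wendy in UTC: 08:30-14:15, 19:15-20:00 (add 4h to convert from UTC-4).
Yosef in UTC: 09:30-13:30, 15:15-18:00 (add 4h to convert from UTC-4).
Tomás ∩ Tara: 08:00-13:30.
Tomás ∩ Tara ∩ Maria: 08:00-13:30.
Tomás ∩ Tara ∩ Maria ∩ Wendy: 08:30-13:30.
Tomás ∩ Tara ∩ Maria ∩ Wendy ∩ Yosef: 09:30-13:30.
The first common window of at least 30 minutes is 09:30-13:30, so the earliest start is 09:30.

09:30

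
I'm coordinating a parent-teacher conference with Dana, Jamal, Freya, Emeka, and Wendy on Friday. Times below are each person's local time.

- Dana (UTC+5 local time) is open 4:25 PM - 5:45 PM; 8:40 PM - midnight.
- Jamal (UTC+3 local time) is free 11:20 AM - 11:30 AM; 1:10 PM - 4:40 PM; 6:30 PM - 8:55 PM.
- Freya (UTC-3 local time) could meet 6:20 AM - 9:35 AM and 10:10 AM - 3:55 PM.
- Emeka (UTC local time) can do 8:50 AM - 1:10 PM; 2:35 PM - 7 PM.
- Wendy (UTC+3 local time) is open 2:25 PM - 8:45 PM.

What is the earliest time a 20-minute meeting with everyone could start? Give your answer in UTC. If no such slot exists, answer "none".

11:25

Dana in UTC: 11:25-12:45, 15:40-19:00 (subtract 5h to convert from UTC+5).
Jamal in UTC: 08:20-08:30, 10:10-13:40, 15:30-17:55 (subtract 3h to convert from UTC+3).
Freya in UTC: 09:20-12:35, 13:10-18:55 (add 3h to convert from UTC-3).
Emeka in UTC: 08:50-13:10, 14:35-19:00.
Wendy in UTC: 11:25-17:45 (subtract 3h to convert from UTC+3).
Dana ∩ Jamal: 11:25-12:45, 15:40-17:55.
Dana ∩ Jamal ∩ Freya: 11:25-12:35, 15:40-17:55.
Dana ∩ Jamal ∩ Freya ∩ Emeka: 11:25-12:35, 15:40-17:55.
Dana ∩ Jamal ∩ Freya ∩ Emeka ∩ Wendy: 11:25-12:35, 15:40-17:45.
The first common window of at least 20 minutes is 11:25-12:35, so the earliest start is 11:25.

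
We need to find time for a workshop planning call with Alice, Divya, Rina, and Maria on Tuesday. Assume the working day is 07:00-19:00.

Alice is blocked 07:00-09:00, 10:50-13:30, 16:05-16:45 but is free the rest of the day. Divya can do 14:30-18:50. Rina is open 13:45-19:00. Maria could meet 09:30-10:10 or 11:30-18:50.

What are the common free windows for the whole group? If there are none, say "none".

Alice free: 09:00-10:50, 13:30-16:05, 16:45-19:00 (invert busy blocks within the working day).
Divya free: 14:30-18:50.
Rina free: 13:45-19:00.
Maria free: 09:30-10:10, 11:30-18:50.
Alice ∩ Divya: 14:30-16:05, 16:45-18:50.
Alice ∩ Divya ∩ Rina: 14:30-16:05, 16:45-18:50.
Alice ∩ Divya ∩ Rina ∩ Maria: 14:30-16:05, 16:45-18:50.

14:30-16:05, 16:45-18:50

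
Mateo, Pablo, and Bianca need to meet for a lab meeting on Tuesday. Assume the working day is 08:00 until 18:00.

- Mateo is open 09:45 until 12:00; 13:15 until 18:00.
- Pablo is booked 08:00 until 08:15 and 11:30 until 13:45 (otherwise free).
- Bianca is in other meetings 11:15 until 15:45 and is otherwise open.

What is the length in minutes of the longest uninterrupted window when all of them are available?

Mateo free: 09:45-12:00, 13:15-18:00.
Pablo free: 08:15-11:30, 13:45-18:00 (invert busy blocks within the working day).
Bianca free: 08:00-11:15, 15:45-18:00 (invert busy blocks within the working day).
Mateo ∩ Pablo: 09:45-11:30, 13:45-18:00.
Mateo ∩ Pablo ∩ Bianca: 09:45-11:15, 15:45-18:00.
Those are the intersection windows.
The longest is 15:45-18:00 at 135 minutes.

135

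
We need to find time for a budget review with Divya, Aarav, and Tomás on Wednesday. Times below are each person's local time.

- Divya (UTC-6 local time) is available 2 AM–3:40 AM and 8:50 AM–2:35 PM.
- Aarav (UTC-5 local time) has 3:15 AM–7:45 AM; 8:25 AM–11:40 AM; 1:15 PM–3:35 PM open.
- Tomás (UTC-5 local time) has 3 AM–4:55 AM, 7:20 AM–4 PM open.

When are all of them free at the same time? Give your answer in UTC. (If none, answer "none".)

Divya in UTC: 08:00-09:40, 14:50-20:35 (add 6h to convert from UTC-6).
Aarav in UTC: 08:15-12:45, 13:25-16:40, 18:15-20:35 (add 5h to convert from UTC-5).
Tomás in UTC: 08:00-09:55, 12:20-21:00 (add 5h to convert from UTC-5).
Divya ∩ Aarav: 08:15-09:40, 14:50-16:40, 18:15-20:35.
Divya ∩ Aarav ∩ Tomás: 08:15-09:40, 14:50-16:40, 18:15-20:35.

08:15-09:40, 14:50-16:40, 18:15-20:35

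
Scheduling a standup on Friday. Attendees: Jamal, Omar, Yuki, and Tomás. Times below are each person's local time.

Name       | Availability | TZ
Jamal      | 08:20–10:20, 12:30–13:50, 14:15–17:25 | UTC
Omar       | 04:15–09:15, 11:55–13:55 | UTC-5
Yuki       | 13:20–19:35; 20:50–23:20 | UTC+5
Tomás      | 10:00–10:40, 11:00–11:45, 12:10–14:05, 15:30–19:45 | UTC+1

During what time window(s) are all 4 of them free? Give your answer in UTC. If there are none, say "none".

09:15-09:40, 10:00-10:20, 12:30-13:05, 16:55-17:25

Jamal in UTC: 08:20-10:20, 12:30-13:50, 14:15-17:25.
Omar in UTC: 09:15-14:15, 16:55-18:55 (add 5h to convert from UTC-5).
Yuki in UTC: 08:20-14:35, 15:50-18:20 (subtract 5h to convert from UTC+5).
Tomás in UTC: 09:00-09:40, 10:00-10:45, 11:10-13:05, 14:30-18:45 (subtract 1h to convert from UTC+1).
Jamal ∩ Omar: 09:15-10:20, 12:30-13:50, 16:55-17:25.
Jamal ∩ Omar ∩ Yuki: 09:15-10:20, 12:30-13:50, 16:55-17:25.
Jamal ∩ Omar ∩ Yuki ∩ Tomás: 09:15-09:40, 10:00-10:20, 12:30-13:05, 16:55-17:25.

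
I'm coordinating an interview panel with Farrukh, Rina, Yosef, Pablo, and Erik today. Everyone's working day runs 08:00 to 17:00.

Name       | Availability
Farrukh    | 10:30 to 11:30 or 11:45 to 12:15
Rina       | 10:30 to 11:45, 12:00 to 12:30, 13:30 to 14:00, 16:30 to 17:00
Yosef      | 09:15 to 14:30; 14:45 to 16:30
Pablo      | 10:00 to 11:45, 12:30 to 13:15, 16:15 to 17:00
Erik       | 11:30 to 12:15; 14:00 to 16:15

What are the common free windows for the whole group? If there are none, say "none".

none

Farrukh ∩ Rina: 10:30-11:30, 12:00-12:15.
Farrukh ∩ Rina ∩ Yosef: 10:30-11:30, 12:00-12:15.
Farrukh ∩ Rina ∩ Yosef ∩ Pablo: 10:30-11:30.
Farrukh ∩ Rina ∩ Yosef ∩ Pablo ∩ Erik: ∅.
There is no time when everyone is free.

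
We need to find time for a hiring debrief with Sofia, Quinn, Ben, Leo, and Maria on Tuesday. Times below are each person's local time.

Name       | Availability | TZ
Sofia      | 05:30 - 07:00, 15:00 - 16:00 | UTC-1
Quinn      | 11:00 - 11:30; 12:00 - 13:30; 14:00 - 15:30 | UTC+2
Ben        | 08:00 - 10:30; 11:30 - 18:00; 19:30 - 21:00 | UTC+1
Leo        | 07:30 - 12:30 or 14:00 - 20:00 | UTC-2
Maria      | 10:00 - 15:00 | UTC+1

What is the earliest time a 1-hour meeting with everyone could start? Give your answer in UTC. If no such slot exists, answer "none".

Sofia in UTC: 06:30-08:00, 16:00-17:00 (add 1h to convert from UTC-1).
Quinn in UTC: 09:00-09:30, 10:00-11:30, 12:00-13:30 (subtract 2h to convert from UTC+2).
Ben in UTC: 07:00-09:30, 10:30-17:00, 18:30-20:00 (subtract 1h to convert from UTC+1).
Leo in UTC: 09:30-14:30, 16:00-22:00 (add 2h to convert from UTC-2).
Maria in UTC: 09:00-14:00 (subtract 1h to convert from UTC+1).
Sofia ∩ Quinn: ∅.
Sofia ∩ Quinn ∩ Ben: ∅.
Sofia ∩ Quinn ∩ Ben ∩ Leo: ∅.
Sofia ∩ Quinn ∩ Ben ∩ Leo ∩ Maria: ∅.
There is no time when everyone is free.
No common window is at least 60 minutes long.

none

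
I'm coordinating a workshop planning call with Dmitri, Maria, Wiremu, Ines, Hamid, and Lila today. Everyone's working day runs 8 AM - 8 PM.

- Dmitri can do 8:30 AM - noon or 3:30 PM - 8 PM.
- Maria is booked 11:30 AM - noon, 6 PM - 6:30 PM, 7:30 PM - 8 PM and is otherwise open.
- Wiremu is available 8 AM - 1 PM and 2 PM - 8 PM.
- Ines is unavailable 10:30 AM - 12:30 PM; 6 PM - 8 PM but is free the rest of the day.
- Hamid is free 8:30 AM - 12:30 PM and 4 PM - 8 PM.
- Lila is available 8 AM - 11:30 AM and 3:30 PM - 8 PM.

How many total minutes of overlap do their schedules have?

240

Dmitri free: 08:30-12:00, 15:30-20:00.
Maria free: 08:00-11:30, 12:00-18:00, 18:30-19:30 (invert busy blocks within the working day).
Wiremu free: 08:00-13:00, 14:00-20:00.
Ines free: 08:00-10:30, 12:30-18:00 (invert busy blocks within the working day).
Hamid free: 08:30-12:30, 16:00-20:00.
Lila free: 08:00-11:30, 15:30-20:00.
Dmitri ∩ Maria: 08:30-11:30, 15:30-18:00, 18:30-19:30.
Dmitri ∩ Maria ∩ Wiremu: 08:30-11:30, 15:30-18:00, 18:30-19:30.
Dmitri ∩ Maria ∩ Wiremu ∩ Ines: 08:30-10:30, 15:30-18:00.
Dmitri ∩ Maria ∩ Wiremu ∩ Ines ∩ Hamid: 08:30-10:30, 16:00-18:00.
Dmitri ∩ Maria ∩ Wiremu ∩ Ines ∩ Hamid ∩ Lila: 08:30-10:30, 16:00-18:00.
So the common availability across everyone is 08:30-10:30, 16:00-18:00.
Summing the common windows: 120 + 120 = 240 minutes.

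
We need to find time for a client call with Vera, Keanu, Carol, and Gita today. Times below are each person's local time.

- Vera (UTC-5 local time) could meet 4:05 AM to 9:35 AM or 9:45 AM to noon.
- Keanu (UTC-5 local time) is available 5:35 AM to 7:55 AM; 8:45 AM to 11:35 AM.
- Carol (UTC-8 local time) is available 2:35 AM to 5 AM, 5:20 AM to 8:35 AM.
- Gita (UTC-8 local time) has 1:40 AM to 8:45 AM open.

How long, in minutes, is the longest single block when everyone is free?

Vera in UTC: 09:05-14:35, 14:45-17:00 (add 5h to convert from UTC-5).
Keanu in UTC: 10:35-12:55, 13:45-16:35 (add 5h to convert from UTC-5).
Carol in UTC: 10:35-13:00, 13:20-16:35 (add 8h to convert from UTC-8).
Gita in UTC: 09:40-16:45 (add 8h to convert from UTC-8).
Vera ∩ Keanu: 10:35-12:55, 13:45-14:35, 14:45-16:35.
Vera ∩ Keanu ∩ Carol: 10:35-12:55, 13:45-14:35, 14:45-16:35.
Vera ∩ Keanu ∩ Carol ∩ Gita: 10:35-12:55, 13:45-14:35, 14:45-16:35.
Those are the intersection windows.
The longest is 10:35-12:55 at 140 minutes.

140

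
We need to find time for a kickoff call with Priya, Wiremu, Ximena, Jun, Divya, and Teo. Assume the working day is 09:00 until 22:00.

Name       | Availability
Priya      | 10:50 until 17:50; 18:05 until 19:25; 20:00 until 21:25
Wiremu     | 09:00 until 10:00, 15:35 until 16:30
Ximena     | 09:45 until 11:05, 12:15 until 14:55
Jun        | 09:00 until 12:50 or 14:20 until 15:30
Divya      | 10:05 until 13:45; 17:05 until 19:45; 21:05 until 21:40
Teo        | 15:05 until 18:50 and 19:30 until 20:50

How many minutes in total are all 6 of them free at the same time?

Priya ∩ Wiremu: 15:35-16:30.
Priya ∩ Wiremu ∩ Ximena: ∅.
Priya ∩ Wiremu ∩ Ximena ∩ Jun: ∅.
Priya ∩ Wiremu ∩ Ximena ∩ Jun ∩ Divya: ∅.
Priya ∩ Wiremu ∩ Ximena ∩ Jun ∩ Divya ∩ Teo: ∅.
There is no time when everyone is free.
There is no common window, so the total is 0 minutes.

0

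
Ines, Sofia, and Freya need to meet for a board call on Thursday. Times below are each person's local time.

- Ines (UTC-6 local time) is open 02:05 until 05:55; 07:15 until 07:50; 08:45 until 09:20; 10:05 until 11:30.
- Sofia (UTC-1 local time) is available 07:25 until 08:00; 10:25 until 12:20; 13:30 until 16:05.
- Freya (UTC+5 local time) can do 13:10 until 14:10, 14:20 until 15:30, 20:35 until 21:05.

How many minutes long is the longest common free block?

Ines in UTC: 08:05-11:55, 13:15-13:50, 14:45-15:20, 16:05-17:30 (add 6h to convert from UTC-6).
Sofia in UTC: 08:25-09:00, 11:25-13:20, 14:30-17:05 (add 1h to convert from UTC-1).
Freya in UTC: 08:10-09:10, 09:20-10:30, 15:35-16:05 (subtract 5h to convert from UTC+5).
Ines ∩ Sofia: 08:25-09:00, 11:25-11:55, 13:15-13:20, 14:45-15:20, 16:05-17:05.
Ines ∩ Sofia ∩ Freya: 08:25-09:00.
The longest is 08:25-09:00 at 35 minutes.

35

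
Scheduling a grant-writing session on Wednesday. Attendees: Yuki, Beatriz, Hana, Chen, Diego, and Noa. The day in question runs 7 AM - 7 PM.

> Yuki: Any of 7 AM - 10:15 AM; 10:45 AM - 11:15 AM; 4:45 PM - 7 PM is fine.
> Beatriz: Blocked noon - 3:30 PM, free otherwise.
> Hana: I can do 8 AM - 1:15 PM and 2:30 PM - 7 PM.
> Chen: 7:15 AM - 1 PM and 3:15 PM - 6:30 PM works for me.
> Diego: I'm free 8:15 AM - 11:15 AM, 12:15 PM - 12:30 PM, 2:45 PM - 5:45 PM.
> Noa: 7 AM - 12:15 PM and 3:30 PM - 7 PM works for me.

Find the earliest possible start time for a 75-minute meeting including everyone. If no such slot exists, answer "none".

08:15

Yuki free: 07:00-10:15, 10:45-11:15, 16:45-19:00.
Beatriz free: 07:00-12:00, 15:30-19:00 (invert busy blocks within the working day).
Hana free: 08:00-13:15, 14:30-19:00.
Chen free: 07:15-13:00, 15:15-18:30.
Diego free: 08:15-11:15, 12:15-12:30, 14:45-17:45.
Noa free: 07:00-12:15, 15:30-19:00.
Yuki ∩ Beatriz: 07:00-10:15, 10:45-11:15, 16:45-19:00.
Yuki ∩ Beatriz ∩ Hana: 08:00-10:15, 10:45-11:15, 16:45-19:00.
Yuki ∩ Beatriz ∩ Hana ∩ Chen: 08:00-10:15, 10:45-11:15, 16:45-18:30.
Yuki ∩ Beatriz ∩ Hana ∩ Chen ∩ Diego: 08:15-10:15, 10:45-11:15, 16:45-17:45.
Yuki ∩ Beatriz ∩ Hana ∩ Chen ∩ Diego ∩ Noa: 08:15-10:15, 10:45-11:15, 16:45-17:45.
The first common window of at least 75 minutes is 08:15-10:15, so the earliest start is 08:15.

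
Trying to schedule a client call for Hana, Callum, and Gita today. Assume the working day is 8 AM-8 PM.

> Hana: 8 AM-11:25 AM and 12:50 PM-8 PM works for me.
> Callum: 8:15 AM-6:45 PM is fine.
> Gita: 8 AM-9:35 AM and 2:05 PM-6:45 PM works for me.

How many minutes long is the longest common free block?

280

Hana ∩ Callum: 08:15-11:25, 12:50-18:45.
Hana ∩ Callum ∩ Gita: 08:15-09:35, 14:05-18:45.
Those are the intersection windows.
The longest is 14:05-18:45 at 280 minutes.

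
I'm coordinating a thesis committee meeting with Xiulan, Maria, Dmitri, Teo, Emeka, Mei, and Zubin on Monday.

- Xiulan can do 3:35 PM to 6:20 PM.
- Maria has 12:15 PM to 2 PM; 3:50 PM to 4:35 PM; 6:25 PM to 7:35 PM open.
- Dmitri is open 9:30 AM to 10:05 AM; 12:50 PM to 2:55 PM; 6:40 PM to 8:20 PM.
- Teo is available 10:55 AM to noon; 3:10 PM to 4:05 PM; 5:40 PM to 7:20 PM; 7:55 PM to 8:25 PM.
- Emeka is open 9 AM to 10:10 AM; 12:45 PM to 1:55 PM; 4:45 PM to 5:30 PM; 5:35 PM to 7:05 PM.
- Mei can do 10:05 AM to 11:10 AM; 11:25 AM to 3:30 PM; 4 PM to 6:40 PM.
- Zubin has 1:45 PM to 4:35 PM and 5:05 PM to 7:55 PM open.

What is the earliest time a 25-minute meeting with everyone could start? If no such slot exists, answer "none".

Xiulan ∩ Maria: 15:50-16:35.
Xiulan ∩ Maria ∩ Dmitri: ∅.
Xiulan ∩ Maria ∩ Dmitri ∩ Teo: ∅.
Xiulan ∩ Maria ∩ Dmitri ∩ Teo ∩ Emeka: ∅.
Xiulan ∩ Maria ∩ Dmitri ∩ Teo ∩ Emeka ∩ Mei: ∅.
Xiulan ∩ Maria ∩ Dmitri ∩ Teo ∩ Emeka ∩ Mei ∩ Zubin: ∅.
There is no time when everyone is free.
No common window is at least 25 minutes long.

none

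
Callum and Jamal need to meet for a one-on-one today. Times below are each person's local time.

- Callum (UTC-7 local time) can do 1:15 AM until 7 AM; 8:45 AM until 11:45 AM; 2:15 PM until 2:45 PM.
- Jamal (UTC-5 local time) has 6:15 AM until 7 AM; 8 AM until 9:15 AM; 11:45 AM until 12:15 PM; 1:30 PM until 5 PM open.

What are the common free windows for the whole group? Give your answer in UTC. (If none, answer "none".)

11:15-12:00, 13:00-14:00, 16:45-17:15, 18:30-18:45, 21:15-21:45

Callum in UTC: 08:15-14:00, 15:45-18:45, 21:15-21:45 (add 7h to convert from UTC-7).
Jamal in UTC: 11:15-12:00, 13:00-14:15, 16:45-17:15, 18:30-22:00 (add 5h to convert from UTC-5).
Callum ∩ Jamal: 11:15-12:00, 13:00-14:00, 16:45-17:15, 18:30-18:45, 21:15-21:45.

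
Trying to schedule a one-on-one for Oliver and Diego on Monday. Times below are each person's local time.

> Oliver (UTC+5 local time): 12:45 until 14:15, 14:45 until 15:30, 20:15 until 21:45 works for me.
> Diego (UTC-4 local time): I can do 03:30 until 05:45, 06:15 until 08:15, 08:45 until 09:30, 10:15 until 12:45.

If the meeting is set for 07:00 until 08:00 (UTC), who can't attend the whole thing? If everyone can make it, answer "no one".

Diego, Oliver

Oliver in UTC: 07:45-09:15, 09:45-10:30, 15:15-16:45 (subtract 5h to convert from UTC+5).
Diego in UTC: 07:30-09:45, 10:15-12:15, 12:45-13:30, 14:15-16:45 (add 4h to convert from UTC-4).
Oliver: not fully free for 07:00-08:00. Diego: not fully free for 07:00-08:00.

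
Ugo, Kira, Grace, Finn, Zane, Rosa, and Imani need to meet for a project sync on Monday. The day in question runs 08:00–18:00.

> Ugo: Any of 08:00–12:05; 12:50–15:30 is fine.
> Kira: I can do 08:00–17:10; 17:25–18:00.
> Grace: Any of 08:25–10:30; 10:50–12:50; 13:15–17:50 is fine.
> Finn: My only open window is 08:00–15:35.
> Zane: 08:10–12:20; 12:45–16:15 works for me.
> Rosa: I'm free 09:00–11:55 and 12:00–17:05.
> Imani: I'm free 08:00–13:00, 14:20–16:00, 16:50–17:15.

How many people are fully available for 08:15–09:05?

5

Ugo, Kira, Finn, Zane, and Imani can make the full 08:15-09:05 slot — that's 5.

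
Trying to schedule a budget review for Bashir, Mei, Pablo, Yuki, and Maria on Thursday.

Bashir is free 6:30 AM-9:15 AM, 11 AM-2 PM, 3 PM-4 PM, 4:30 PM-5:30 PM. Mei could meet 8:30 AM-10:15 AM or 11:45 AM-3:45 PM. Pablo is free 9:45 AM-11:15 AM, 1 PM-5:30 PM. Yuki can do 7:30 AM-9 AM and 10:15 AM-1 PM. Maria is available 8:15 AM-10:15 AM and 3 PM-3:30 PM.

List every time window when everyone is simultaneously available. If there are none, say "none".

Bashir ∩ Mei: 08:30-09:15, 11:45-14:00, 15:00-15:45.
Bashir ∩ Mei ∩ Pablo: 13:00-14:00, 15:00-15:45.
Bashir ∩ Mei ∩ Pablo ∩ Yuki: ∅.
Bashir ∩ Mei ∩ Pablo ∩ Yuki ∩ Maria: ∅.
There is no time when everyone is free.

none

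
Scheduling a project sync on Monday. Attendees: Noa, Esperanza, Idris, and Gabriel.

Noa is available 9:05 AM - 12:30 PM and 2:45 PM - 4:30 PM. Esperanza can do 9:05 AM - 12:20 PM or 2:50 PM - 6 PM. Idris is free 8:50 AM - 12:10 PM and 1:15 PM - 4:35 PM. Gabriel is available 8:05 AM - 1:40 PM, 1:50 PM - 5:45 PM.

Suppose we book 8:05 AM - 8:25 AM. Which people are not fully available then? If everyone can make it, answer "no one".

Esperanza, Idris, Noa

Noa: not fully free for 08:05-08:25. Esperanza: not fully free for 08:05-08:25. Idris: not fully free for 08:05-08:25. Gabriel: free for 08:05-08:25.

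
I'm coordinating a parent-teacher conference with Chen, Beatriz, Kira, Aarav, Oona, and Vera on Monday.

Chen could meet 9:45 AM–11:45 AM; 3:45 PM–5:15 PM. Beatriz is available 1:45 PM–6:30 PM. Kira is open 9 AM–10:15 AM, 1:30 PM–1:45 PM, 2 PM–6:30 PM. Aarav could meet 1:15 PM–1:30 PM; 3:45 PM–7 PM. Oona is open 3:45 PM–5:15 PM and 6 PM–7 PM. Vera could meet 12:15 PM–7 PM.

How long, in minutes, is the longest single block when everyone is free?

Chen ∩ Beatriz: 15:45-17:15.
Chen ∩ Beatriz ∩ Kira: 15:45-17:15.
Chen ∩ Beatriz ∩ Kira ∩ Aarav: 15:45-17:15.
Chen ∩ Beatriz ∩ Kira ∩ Aarav ∩ Oona: 15:45-17:15.
Chen ∩ Beatriz ∩ Kira ∩ Aarav ∩ Oona ∩ Vera: 15:45-17:15.
The longest is 15:45-17:15 at 90 minutes.

90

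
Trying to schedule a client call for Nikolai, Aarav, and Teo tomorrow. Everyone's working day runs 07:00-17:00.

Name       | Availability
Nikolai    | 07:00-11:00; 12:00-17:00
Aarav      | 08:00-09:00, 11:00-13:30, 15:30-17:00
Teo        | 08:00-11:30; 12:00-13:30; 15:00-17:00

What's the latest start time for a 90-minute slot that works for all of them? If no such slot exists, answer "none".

Nikolai ∩ Aarav: 08:00-09:00, 12:00-13:30, 15:30-17:00.
Nikolai ∩ Aarav ∩ Teo: 08:00-09:00, 12:00-13:30, 15:30-17:00.
So the common availability across everyone is 08:00-09:00, 12:00-13:30, 15:30-17:00.
The last common window of at least 90 minutes is 15:30-17:00; a 90-minute meeting can start as late as 15:30 and still end by 17:00.

15:30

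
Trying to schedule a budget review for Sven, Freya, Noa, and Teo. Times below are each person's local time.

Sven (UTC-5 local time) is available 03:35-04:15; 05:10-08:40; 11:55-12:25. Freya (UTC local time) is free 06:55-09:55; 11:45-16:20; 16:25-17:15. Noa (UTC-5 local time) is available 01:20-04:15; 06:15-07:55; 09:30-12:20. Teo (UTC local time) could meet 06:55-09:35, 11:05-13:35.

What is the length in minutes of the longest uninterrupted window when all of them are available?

Sven in UTC: 08:35-09:15, 10:10-13:40, 16:55-17:25 (add 5h to convert from UTC-5).
Freya in UTC: 06:55-09:55, 11:45-16:20, 16:25-17:15.
Noa in UTC: 06:20-09:15, 11:15-12:55, 14:30-17:20 (add 5h to convert from UTC-5).
Teo in UTC: 06:55-09:35, 11:05-13:35.
Sven ∩ Freya: 08:35-09:15, 11:45-13:40, 16:55-17:15.
Sven ∩ Freya ∩ Noa: 08:35-09:15, 11:45-12:55, 16:55-17:15.
Sven ∩ Freya ∩ Noa ∩ Teo: 08:35-09:15, 11:45-12:55.
Those are the intersection windows.
The longest is 11:45-12:55 at 70 minutes.

70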